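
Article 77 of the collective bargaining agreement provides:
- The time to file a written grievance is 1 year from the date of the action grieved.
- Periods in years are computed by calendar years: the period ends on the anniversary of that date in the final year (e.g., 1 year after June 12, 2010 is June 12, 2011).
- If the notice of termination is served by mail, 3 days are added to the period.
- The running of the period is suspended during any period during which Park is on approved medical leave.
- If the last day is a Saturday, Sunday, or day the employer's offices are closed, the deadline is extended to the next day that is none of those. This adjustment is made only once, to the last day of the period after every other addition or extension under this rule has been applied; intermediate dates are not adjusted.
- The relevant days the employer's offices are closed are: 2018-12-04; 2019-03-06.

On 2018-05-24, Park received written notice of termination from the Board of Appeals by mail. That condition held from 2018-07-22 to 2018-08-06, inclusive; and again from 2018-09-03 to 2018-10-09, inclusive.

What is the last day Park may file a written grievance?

July 19, 2019

1 year after 2018-05-24 is May 24, 2019.
Service was by mail, adding 3 days: May 24, 2019 + 3 days = May 27, 2019.
From July 22, 2018 through August 6, 2018 inclusive is 16 days; tolling adds 16 days: May 27, 2019 + 16 days = June 12, 2019.
From September 3, 2018 through October 9, 2018 inclusive is 37 days; tolling adds 37 days: June 12, 2019 + 37 days = July 19, 2019.
July 19, 2019 is a Friday and not a day the employer's offices are closed, so no extension applies.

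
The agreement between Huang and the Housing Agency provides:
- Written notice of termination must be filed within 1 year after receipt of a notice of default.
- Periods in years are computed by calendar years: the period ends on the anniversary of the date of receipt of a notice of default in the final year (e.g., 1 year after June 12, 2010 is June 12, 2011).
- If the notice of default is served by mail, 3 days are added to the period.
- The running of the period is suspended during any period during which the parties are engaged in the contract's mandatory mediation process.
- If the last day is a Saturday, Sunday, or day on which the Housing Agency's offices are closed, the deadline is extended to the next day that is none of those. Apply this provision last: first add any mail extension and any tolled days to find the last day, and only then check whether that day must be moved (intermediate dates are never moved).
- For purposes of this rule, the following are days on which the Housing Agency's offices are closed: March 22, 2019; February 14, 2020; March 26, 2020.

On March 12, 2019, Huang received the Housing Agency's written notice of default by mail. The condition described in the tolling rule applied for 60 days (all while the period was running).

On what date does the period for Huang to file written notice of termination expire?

1 year after March 12, 2019 is March 12, 2020.
Service was by mail, adding 3 days: March 12, 2020 + 3 days = March 15, 2020.
Tolling adds 60 days: March 15, 2020 + 60 days = May 14, 2020.
May 14, 2020 is a Thursday and not a day on which the Housing Agency's offices are closed, so no extension applies.

May 14, 2020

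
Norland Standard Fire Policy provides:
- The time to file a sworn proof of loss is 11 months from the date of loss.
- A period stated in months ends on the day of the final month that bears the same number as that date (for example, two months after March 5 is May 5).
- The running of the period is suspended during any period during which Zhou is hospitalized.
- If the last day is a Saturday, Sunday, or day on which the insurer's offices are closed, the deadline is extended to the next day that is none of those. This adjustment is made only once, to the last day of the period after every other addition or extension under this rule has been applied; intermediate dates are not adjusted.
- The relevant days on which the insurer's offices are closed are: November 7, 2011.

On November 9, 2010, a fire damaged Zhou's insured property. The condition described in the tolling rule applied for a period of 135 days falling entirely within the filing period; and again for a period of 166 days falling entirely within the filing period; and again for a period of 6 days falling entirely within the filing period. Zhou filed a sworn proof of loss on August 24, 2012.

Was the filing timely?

11 months after November 9, 2010 is October 9, 2011.
Tolling adds 135 days: October 9, 2011 + 135 days = February 21, 2012.
Tolling adds 166 days: February 21, 2012 + 166 days = August 5, 2012.
Tolling adds 6 days: August 5, 2012 + 6 days = August 11, 2012.
August 11, 2012 is Saturday; August 12, 2012 is Sunday. The next qualifying day is August 13, 2012.
The deadline is August 13, 2012; the filing on August 24, 2012 is after that date.

No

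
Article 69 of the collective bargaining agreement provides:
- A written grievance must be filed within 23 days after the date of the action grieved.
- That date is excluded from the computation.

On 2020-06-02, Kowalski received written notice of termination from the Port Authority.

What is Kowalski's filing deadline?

June 25, 2020

23 days after 2020-06-02 is June 25, 2020.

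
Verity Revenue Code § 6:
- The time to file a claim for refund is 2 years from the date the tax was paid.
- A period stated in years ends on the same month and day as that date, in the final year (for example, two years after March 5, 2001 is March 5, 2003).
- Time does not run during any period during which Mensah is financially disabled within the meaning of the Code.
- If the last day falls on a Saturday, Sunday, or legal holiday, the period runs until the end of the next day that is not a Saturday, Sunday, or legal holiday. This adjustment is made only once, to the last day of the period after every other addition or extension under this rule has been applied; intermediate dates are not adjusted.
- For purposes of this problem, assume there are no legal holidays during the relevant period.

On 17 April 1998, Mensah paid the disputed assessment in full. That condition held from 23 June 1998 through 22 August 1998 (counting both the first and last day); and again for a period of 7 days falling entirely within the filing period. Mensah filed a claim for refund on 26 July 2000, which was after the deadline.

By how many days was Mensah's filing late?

2 years after 17 April 1998 is April 17, 2000.
From June 23, 1998 through August 22, 1998 inclusive is 61 days; tolling adds 61 days: April 17, 2000 + 61 days = June 17, 2000.
Tolling adds 7 days: June 17, 2000 + 7 days = June 24, 2000.
June 24, 2000 is Saturday; June 25, 2000 is Sunday. The next qualifying day is June 26, 2000.
The deadline is June 26, 2000; from June 26, 2000 to July 26, 2000 is 30 days.

30 days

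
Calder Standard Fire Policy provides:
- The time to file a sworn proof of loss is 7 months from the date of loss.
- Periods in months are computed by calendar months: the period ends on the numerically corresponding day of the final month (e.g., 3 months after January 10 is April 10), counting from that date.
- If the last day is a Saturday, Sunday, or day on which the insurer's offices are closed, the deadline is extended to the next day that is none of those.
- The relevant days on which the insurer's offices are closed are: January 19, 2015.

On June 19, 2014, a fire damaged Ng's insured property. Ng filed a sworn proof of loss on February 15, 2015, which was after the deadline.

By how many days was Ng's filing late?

7 months after June 19, 2014 is January 19, 2015.
January 19, 2015 is a listed holiday. The next qualifying day is January 20, 2015.
The deadline is January 20, 2015; from January 20, 2015 to February 15, 2015 is 26 days.

26 days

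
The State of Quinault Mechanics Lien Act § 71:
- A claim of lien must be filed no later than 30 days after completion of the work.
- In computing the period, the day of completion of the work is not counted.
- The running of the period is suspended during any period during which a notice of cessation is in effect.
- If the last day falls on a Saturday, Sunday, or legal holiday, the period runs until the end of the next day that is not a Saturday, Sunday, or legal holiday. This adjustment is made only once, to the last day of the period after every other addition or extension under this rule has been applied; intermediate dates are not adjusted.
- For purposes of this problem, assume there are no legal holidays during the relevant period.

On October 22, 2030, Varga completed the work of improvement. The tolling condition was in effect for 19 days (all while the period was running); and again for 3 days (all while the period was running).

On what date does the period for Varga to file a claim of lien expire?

December 13, 2030

30 days after October 22, 2030 is November 21, 2030.
Tolling adds 19 days: November 21, 2030 + 19 days = December 10, 2030.
Tolling adds 3 days: December 10, 2030 + 3 days = December 13, 2030.
December 13, 2030 is a Friday and not a legal holiday, so no extension applies.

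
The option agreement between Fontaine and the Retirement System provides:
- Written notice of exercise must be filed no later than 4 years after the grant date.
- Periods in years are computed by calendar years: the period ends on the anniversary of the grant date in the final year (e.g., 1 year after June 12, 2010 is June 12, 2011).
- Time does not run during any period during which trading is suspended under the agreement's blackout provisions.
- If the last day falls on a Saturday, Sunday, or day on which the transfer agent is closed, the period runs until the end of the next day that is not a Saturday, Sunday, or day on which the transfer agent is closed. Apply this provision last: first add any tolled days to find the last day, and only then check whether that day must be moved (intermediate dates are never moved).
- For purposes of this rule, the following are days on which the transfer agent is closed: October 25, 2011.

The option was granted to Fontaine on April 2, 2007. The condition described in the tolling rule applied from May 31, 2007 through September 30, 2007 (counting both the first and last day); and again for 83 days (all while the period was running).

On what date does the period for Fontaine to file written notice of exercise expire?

4 years after April 2, 2007 is April 2, 2011.
From May 31, 2007 through September 30, 2007 inclusive is 123 days; tolling adds 123 days: April 2, 2011 + 123 days = August 3, 2011.
Tolling adds 83 days: August 3, 2011 + 83 days = October 25, 2011.
October 25, 2011 is a listed holiday. The next qualifying day is October 26, 2011.

October 26, 2011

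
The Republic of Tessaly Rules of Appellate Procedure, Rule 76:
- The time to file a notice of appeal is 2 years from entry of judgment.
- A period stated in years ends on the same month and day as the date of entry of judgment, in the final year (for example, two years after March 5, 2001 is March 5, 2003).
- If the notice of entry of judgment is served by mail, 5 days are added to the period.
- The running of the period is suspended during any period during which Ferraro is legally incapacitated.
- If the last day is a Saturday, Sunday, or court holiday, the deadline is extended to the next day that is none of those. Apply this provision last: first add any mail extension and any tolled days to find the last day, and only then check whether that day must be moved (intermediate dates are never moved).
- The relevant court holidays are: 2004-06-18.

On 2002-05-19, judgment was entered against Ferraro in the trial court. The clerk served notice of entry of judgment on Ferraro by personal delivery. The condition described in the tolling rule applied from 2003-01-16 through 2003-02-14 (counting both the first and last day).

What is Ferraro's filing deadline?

June 21, 2004

2 years after 2002-05-19 is May 19, 2004.
Service was not by mail, so no mail extension applies.
From January 16, 2003 through February 14, 2003 inclusive is 30 days; tolling adds 30 days: May 19, 2004 + 30 days = June 18, 2004.
June 18, 2004 is a listed holiday; June 19, 2004 is Saturday; June 20, 2004 is Sunday. The next qualifying day is June 21, 2004.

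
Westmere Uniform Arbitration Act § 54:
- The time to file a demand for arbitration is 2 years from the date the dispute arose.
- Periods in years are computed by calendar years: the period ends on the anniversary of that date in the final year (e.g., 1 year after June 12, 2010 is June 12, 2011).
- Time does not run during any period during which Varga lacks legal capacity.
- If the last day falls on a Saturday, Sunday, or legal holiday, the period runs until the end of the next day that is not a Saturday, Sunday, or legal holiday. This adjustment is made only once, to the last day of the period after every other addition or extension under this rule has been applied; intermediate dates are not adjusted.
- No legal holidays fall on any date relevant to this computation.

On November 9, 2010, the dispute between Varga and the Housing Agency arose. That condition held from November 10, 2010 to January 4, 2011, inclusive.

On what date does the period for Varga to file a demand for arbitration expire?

2 years after November 9, 2010 is November 9, 2012.
From November 10, 2010 through January 4, 2011 inclusive is 56 days; tolling adds 56 days: November 9, 2012 + 56 days = January 4, 2013.
January 4, 2013 is a Friday and not a legal holiday, so no extension applies.

January 4, 2013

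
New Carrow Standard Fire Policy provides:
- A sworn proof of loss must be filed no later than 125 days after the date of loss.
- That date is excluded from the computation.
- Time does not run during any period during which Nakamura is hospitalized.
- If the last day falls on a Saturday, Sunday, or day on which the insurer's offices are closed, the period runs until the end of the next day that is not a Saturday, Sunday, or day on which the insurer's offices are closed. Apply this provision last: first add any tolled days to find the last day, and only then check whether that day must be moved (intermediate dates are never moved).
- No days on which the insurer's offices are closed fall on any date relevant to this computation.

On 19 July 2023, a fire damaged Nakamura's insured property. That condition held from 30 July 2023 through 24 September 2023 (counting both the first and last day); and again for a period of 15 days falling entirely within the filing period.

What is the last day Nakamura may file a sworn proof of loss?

125 days after 19 July 2023 is November 21, 2023.
From July 30, 2023 through September 24, 2023 inclusive is 57 days; tolling adds 57 days: November 21, 2023 + 57 days = January 17, 2024.
Tolling adds 15 days: January 17, 2024 + 15 days = February 1, 2024.
February 1, 2024 is a Thursday and not a day on which the insurer's offices are closed, so no extension applies.

February 1, 2024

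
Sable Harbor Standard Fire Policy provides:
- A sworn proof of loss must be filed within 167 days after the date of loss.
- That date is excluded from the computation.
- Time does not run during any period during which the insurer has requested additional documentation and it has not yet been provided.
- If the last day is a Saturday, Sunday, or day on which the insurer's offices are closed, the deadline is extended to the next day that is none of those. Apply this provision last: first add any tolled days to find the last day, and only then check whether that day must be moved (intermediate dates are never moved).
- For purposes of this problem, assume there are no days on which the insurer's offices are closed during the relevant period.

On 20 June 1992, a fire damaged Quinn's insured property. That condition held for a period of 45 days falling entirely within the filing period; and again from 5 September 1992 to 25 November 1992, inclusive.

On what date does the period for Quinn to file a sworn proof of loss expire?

April 12, 1993

167 days after 20 June 1992 is December 4, 1992.
Tolling adds 45 days: December 4, 1992 + 45 days = January 18, 1993.
From September 5, 1992 through November 25, 1992 inclusive is 82 days; tolling adds 82 days: January 18, 1993 + 82 days = April 10, 1993.
April 10, 1993 is Saturday; April 11, 1993 is Sunday. The next qualifying day is April 12, 1993.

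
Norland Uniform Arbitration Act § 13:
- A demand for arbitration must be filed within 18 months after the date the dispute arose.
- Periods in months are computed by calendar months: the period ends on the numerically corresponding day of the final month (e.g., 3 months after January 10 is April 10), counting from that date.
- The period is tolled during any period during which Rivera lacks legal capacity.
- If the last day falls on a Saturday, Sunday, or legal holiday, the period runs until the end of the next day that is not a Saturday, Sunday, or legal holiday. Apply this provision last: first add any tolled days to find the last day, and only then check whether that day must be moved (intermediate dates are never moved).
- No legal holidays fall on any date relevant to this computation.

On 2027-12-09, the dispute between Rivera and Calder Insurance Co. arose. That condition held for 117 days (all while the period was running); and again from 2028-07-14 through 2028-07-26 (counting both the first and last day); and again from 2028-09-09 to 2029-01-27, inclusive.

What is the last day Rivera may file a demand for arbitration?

March 7, 2030

18 months after 2027-12-09 is June 9, 2029.
Tolling adds 117 days: June 9, 2029 + 117 days = October 4, 2029.
From July 14, 2028 through July 26, 2028 inclusive is 13 days; tolling adds 13 days: October 4, 2029 + 13 days = October 17, 2029.
From September 9, 2028 through January 27, 2029 inclusive is 141 days; tolling adds 141 days: October 17, 2029 + 141 days = March 7, 2030.
March 7, 2030 is a Thursday and not a legal holiday, so no extension applies.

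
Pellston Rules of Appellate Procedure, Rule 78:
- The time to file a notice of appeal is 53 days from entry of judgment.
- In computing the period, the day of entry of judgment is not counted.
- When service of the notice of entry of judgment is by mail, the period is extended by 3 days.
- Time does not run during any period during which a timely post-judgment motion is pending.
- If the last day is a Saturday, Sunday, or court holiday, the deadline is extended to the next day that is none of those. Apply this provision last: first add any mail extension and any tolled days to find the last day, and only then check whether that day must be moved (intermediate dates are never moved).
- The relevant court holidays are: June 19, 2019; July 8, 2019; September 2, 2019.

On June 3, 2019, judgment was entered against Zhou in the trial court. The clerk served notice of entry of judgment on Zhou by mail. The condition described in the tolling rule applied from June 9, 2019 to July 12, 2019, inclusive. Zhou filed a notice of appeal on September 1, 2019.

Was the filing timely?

Yes

53 days after June 3, 2019 is July 26, 2019.
Service was by mail, adding 3 days: July 26, 2019 + 3 days = July 29, 2019.
From June 9, 2019 through July 12, 2019 inclusive is 34 days; tolling adds 34 days: July 29, 2019 + 34 days = September 1, 2019.
September 1, 2019 is Sunday; September 2, 2019 is a listed holiday. The next qualifying day is September 3, 2019.
The deadline is September 3, 2019; the filing on September 1, 2019 is on or before that date.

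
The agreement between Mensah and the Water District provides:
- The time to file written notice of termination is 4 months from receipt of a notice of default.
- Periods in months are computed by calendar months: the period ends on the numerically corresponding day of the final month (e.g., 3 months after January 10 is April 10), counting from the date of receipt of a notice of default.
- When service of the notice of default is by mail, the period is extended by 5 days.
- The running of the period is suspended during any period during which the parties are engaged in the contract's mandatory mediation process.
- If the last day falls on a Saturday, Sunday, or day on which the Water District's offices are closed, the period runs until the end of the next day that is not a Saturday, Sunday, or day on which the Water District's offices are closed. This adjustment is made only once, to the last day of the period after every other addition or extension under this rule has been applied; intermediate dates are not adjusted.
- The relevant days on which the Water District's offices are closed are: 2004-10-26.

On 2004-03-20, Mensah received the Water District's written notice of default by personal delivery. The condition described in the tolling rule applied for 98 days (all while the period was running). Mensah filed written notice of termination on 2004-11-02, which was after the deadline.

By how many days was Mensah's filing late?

4 months after 2004-03-20 is July 20, 2004.
Service was not by mail, so no mail extension applies.
Tolling adds 98 days: July 20, 2004 + 98 days = October 26, 2004.
October 26, 2004 is a listed holiday. The next qualifying day is October 27, 2004.
The deadline is October 27, 2004; from October 27, 2004 to November 2, 2004 is 6 days.

6 days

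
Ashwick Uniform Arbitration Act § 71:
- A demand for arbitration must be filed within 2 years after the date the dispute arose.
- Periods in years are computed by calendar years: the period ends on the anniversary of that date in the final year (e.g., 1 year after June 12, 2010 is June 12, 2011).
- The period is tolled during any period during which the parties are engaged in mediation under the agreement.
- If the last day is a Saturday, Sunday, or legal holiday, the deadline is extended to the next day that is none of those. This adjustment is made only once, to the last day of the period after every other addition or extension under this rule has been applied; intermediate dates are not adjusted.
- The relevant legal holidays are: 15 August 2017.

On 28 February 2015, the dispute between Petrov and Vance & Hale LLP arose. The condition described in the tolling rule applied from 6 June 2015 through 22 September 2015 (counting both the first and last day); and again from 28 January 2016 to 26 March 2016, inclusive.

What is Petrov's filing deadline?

August 16, 2017

2 years after 28 February 2015 is February 28, 2017.
From June 6, 2015 through September 22, 2015 inclusive is 109 days; tolling adds 109 days: February 28, 2017 + 109 days = June 17, 2017.
From January 28, 2016 through March 26, 2016 inclusive is 59 days; tolling adds 59 days: June 17, 2017 + 59 days = August 15, 2017.
August 15, 2017 is a listed holiday. The next qualifying day is August 16, 2017.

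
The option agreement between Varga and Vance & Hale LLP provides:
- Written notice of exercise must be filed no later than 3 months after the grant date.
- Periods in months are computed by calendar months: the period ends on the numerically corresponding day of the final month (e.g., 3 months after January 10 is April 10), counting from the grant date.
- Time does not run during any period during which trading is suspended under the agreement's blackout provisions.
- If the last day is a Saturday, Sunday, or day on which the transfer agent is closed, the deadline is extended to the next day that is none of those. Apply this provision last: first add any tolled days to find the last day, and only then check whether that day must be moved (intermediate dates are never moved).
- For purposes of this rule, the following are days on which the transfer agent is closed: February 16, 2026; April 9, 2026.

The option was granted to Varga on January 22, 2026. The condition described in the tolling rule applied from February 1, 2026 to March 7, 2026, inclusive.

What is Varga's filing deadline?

3 months after January 22, 2026 is April 22, 2026.
From February 1, 2026 through March 7, 2026 inclusive is 35 days; tolling adds 35 days: April 22, 2026 + 35 days = May 27, 2026.
May 27, 2026 is a Wednesday and not a day on which the transfer agent is closed, so no extension applies.

May 27, 2026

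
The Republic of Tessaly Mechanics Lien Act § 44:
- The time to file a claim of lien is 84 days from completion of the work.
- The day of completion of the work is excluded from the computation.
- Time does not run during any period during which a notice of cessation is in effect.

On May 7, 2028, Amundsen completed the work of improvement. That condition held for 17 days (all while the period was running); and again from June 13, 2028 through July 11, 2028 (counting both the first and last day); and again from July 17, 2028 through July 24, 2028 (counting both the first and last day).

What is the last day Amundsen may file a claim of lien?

84 days after May 7, 2028 is July 30, 2028.
Tolling adds 17 days: July 30, 2028 + 17 days = August 16, 2028.
From June 13, 2028 through July 11, 2028 inclusive is 29 days; tolling adds 29 days: August 16, 2028 + 29 days = September 14, 2028.
From July 17, 2028 through July 24, 2028 inclusive is 8 days; tolling adds 8 days: September 14, 2028 + 8 days = September 22, 2028.

September 22, 2028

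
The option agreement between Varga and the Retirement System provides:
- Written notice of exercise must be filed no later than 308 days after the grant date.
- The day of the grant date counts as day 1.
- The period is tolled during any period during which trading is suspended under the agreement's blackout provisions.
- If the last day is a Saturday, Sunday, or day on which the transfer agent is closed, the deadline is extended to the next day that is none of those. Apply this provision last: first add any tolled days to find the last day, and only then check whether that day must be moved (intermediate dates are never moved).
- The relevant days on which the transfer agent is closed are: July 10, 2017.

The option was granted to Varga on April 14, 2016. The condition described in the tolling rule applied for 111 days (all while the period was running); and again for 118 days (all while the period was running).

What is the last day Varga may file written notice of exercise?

Counting April 14, 2016 as day 1, day 308 is February 15, 2017.
Tolling adds 111 days: February 15, 2017 + 111 days = June 6, 2017.
Tolling adds 118 days: June 6, 2017 + 118 days = October 2, 2017.
October 2, 2017 is a Monday and not a day on which the transfer agent is closed, so no extension applies.

October 2, 2017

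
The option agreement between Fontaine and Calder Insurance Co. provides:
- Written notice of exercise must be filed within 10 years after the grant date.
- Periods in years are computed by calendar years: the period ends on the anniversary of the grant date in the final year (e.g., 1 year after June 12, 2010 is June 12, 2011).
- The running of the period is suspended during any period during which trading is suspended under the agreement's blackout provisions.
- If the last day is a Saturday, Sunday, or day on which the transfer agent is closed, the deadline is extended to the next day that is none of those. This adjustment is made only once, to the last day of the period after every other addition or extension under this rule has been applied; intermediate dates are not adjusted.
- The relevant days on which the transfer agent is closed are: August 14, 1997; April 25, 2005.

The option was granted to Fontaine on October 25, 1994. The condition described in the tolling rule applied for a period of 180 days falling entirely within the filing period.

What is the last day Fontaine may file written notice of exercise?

10 years after October 25, 1994 is October 25, 2004.
Tolling adds 180 days: October 25, 2004 + 180 days = April 23, 2005.
April 23, 2005 is Saturday; April 24, 2005 is Sunday; April 25, 2005 is a listed holiday. The next qualifying day is April 26, 2005.

April 26, 2005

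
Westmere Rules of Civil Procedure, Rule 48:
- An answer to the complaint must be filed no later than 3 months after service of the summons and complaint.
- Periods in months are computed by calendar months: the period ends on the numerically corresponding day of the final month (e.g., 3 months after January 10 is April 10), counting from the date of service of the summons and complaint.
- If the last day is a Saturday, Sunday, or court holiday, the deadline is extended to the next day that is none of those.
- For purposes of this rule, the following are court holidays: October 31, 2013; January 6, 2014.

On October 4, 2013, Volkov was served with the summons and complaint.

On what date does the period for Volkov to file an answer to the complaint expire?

3 months after October 4, 2013 is January 4, 2014.
January 4, 2014 is Saturday; January 5, 2014 is Sunday; January 6, 2014 is a listed holiday. The next qualifying day is January 7, 2014.

January 7, 2014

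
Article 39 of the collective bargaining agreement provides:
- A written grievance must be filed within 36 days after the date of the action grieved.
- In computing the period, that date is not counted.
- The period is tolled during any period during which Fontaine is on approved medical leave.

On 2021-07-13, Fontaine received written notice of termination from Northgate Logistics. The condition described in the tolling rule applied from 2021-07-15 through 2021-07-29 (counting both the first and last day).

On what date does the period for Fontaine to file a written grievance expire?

36 days after 2021-07-13 is August 18, 2021.
From July 15, 2021 through July 29, 2021 inclusive is 15 days; tolling adds 15 days: August 18, 2021 + 15 days = September 2, 2021.

September 2, 2021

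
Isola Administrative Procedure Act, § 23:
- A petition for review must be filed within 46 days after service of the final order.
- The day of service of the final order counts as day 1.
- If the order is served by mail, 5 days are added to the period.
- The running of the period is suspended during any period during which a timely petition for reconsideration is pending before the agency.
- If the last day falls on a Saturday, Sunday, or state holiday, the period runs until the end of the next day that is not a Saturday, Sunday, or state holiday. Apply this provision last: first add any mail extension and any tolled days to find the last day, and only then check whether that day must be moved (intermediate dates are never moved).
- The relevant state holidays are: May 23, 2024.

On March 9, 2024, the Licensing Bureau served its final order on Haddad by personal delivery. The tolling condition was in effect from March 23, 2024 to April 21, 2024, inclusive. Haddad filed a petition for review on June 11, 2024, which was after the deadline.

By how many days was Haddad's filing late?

Counting March 9, 2024 as day 1, day 46 is April 23, 2024.
Service was not by mail, so no mail extension applies.
From March 23, 2024 through April 21, 2024 inclusive is 30 days; tolling adds 30 days: April 23, 2024 + 30 days = May 23, 2024.
May 23, 2024 is a listed holiday. The next qualifying day is May 24, 2024.
The deadline is May 24, 2024; from May 24, 2024 to June 11, 2024 is 18 days.

18 days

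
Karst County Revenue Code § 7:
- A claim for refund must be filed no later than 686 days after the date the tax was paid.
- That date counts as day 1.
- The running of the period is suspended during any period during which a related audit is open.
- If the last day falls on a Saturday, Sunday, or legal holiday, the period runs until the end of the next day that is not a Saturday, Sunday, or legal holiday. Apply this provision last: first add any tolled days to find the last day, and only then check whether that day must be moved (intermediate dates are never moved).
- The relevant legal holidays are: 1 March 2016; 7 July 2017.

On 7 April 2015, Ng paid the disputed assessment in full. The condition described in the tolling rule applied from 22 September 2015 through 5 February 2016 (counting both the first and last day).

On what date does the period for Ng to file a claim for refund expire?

Counting 7 April 2015 as day 1, day 686 is February 20, 2017.
From September 22, 2015 through February 5, 2016 inclusive is 137 days; tolling adds 137 days: February 20, 2017 + 137 days = July 7, 2017.
July 7, 2017 is a listed holiday; July 8, 2017 is Saturday; July 9, 2017 is Sunday. The next qualifying day is July 10, 2017.

July 10, 2017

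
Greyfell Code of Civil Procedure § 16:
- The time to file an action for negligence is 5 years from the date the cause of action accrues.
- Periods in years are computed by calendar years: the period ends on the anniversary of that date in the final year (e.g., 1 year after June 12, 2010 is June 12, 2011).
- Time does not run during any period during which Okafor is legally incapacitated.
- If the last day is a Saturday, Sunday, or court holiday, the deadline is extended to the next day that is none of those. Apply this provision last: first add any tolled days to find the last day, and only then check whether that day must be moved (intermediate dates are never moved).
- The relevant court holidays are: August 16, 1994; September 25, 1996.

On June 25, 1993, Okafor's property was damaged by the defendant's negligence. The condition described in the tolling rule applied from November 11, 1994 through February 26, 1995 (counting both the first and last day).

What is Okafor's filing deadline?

October 12, 1998

5 years after June 25, 1993 is June 25, 1998.
From November 11, 1994 through February 26, 1995 inclusive is 108 days; tolling adds 108 days: June 25, 1998 + 108 days = October 11, 1998.
October 11, 1998 is Sunday. The next qualifying day is October 12, 1998.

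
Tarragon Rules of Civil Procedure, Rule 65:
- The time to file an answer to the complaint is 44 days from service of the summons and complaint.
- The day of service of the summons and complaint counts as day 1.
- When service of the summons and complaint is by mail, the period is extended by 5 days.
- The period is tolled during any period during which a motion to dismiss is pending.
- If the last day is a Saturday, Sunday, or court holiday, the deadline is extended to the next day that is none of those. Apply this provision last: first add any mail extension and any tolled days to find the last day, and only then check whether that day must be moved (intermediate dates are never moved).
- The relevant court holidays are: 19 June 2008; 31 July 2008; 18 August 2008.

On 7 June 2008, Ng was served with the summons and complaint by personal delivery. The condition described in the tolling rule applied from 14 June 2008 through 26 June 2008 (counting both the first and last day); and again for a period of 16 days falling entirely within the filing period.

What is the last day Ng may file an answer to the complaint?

Counting 7 June 2008 as day 1, day 44 is July 20, 2008.
Service was not by mail, so no mail extension applies.
From June 14, 2008 through June 26, 2008 inclusive is 13 days; tolling adds 13 days: July 20, 2008 + 13 days = August 2, 2008.
Tolling adds 16 days: August 2, 2008 + 16 days = August 18, 2008.
August 18, 2008 is a listed holiday. The next qualifying day is August 19, 2008.

August 19, 2008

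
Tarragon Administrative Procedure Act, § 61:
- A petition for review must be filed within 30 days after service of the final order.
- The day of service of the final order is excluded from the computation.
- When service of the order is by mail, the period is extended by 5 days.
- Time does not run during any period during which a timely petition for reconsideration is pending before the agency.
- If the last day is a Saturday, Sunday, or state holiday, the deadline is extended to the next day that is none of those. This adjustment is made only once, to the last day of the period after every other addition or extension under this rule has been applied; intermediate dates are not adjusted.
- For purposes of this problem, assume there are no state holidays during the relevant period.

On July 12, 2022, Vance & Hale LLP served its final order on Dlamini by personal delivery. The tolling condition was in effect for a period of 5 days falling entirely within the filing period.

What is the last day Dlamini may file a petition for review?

30 days after July 12, 2022 is August 11, 2022.
Service was not by mail, so no mail extension applies.
Tolling adds 5 days: August 11, 2022 + 5 days = August 16, 2022.
August 16, 2022 is a Tuesday and not a state holiday, so no extension applies.

August 16, 2022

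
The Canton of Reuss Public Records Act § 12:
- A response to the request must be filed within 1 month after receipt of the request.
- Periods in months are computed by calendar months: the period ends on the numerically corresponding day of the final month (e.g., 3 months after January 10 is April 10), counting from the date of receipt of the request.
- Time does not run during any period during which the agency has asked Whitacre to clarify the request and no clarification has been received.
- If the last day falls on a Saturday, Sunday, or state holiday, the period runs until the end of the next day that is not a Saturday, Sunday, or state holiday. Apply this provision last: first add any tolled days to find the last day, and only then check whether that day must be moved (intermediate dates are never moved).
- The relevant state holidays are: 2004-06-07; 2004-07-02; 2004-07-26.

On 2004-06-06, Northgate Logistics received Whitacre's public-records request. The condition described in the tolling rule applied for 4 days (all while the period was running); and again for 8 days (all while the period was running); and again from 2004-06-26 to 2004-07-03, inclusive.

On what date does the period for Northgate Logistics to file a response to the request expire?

July 27, 2004

1 month after 2004-06-06 is July 6, 2004.
Tolling adds 4 days: July 6, 2004 + 4 days = July 10, 2004.
Tolling adds 8 days: July 10, 2004 + 8 days = July 18, 2004.
From June 26, 2004 through July 3, 2004 inclusive is 8 days; tolling adds 8 days: July 18, 2004 + 8 days = July 26, 2004.
July 26, 2004 is a listed holiday. The next qualifying day is July 27, 2004.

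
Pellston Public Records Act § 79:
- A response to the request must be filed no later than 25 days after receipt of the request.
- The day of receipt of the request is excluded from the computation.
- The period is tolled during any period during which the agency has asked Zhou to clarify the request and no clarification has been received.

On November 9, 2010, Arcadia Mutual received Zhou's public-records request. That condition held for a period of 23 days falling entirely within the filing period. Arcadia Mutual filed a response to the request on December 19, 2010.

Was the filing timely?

Yes

25 days after November 9, 2010 is December 4, 2010.
Tolling adds 23 days: December 4, 2010 + 23 days = December 27, 2010.
The deadline is December 27, 2010; the filing on December 19, 2010 is on or before that date.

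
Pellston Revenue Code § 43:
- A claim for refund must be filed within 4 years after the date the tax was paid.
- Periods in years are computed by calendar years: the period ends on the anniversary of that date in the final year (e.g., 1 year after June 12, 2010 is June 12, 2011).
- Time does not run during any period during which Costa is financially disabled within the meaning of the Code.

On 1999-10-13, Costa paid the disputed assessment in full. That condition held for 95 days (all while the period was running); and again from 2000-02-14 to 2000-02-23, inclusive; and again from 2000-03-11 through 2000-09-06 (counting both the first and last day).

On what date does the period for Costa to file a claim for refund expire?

July 24, 2004

4 years after 1999-10-13 is October 13, 2003.
Tolling adds 95 days: October 13, 2003 + 95 days = January 16, 2004.
From February 14, 2000 through February 23, 2000 inclusive is 10 days; tolling adds 10 days: January 16, 2004 + 10 days = January 26, 2004.
From March 11, 2000 through September 6, 2000 inclusive is 180 days; tolling adds 180 days: January 26, 2004 + 180 days = July 24, 2004.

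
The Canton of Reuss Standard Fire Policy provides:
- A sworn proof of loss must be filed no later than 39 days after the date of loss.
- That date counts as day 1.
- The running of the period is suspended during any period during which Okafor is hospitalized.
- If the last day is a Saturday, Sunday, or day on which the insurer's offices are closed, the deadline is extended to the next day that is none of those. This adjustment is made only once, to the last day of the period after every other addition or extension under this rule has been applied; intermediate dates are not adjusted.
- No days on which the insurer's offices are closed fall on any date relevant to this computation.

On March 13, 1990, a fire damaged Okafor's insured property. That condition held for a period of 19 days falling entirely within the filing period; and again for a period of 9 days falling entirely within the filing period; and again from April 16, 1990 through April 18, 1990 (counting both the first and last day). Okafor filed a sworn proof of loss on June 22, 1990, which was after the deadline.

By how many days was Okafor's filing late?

Counting March 13, 1990 as day 1, day 39 is April 20, 1990.
Tolling adds 19 days: April 20, 1990 + 19 days = May 9, 1990.
Tolling adds 9 days: May 9, 1990 + 9 days = May 18, 1990.
From April 16, 1990 through April 18, 1990 inclusive is 3 days; tolling adds 3 days: May 18, 1990 + 3 days = May 21, 1990.
May 21, 1990 is a Monday and not a day on which the insurer's offices are closed, so no extension applies.
The deadline is May 21, 1990; from May 21, 1990 to June 22, 1990 is 32 days.

32 days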